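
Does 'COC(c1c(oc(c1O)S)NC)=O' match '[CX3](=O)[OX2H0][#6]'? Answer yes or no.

The pattern [CX3](=O)[OX2H0][#6] describes a carbonyl carbon bonded to an oxygen that is itself bonded to carbon (no H on that O) — an ester.
The molecule carries a methyl-ester group (-C(=O)OCH3), whose atoms satisfy every constraint of the query, so the pattern matches.

Yes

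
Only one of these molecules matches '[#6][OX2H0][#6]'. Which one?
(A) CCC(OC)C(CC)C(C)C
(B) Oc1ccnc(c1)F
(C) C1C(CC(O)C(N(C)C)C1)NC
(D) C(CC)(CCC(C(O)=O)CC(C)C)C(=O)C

[#6][OX2H0][#6] describes an aliphatic oxygen bridging two carbons with no H on the oxygen (an ether).
(A) contains a methoxy ether (-OCH3), which satisfies every atom and bond constraint.
(B) has a hydroxyl group (-OH) but the oxygen has H1, not H0 bridging two carbons.
(C) has a hydroxyl group (-OH) but the oxygen has H1, not H0 bridging two carbons.
(D) has a carboxylic acid group (-C(=O)OH) but the -OH oxygen has H1; the =O is OX1, not OX2.
So the answer is (A).

A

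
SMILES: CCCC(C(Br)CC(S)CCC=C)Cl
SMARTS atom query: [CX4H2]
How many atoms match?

5

The query [CX4H2] means: sp3 carbon (X4) with exactly two hydrogens.
Check the 14 heavy atoms by environment: 5× C (H2, X4) → match; 3× C (H1, X4) → no; 1× Cl (H0, X1) → no; 1× C (H3, X4) → no; 1× Br (H0, X1) → no; 1× S (H1, X2) → no; 1× C (H1, X3) → no; 1× C (H2, X3) → no.
That gives 5 matching atoms.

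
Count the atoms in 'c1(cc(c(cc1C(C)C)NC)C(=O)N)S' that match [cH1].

2

Check the 15 heavy atoms by environment: 2× c (aromatic, H1) → match; 4× c (aromatic, H0) → no; 1× N (H1) → no; 3× C (H3) → no; 1× C (H1) → no; 1× S (H1) → no; 1× C (H0) → no; 1× O (H0) → no; 1× N (H2) → no.
That gives 2 matching atoms.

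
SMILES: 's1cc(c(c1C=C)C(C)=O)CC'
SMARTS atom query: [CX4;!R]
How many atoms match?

Check the 12 heavy atoms by environment: 1× s (aromatic, X2, in 5-ring) → no; 4× c (aromatic, X3, in 5-ring) → no; 3× C (X3, acyclic) → no; 1× O (X1, acyclic) → no; 3× C (X4, acyclic) → match.
That gives 3 matching atoms.

3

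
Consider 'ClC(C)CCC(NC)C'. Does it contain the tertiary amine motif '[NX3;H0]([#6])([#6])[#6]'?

No

The pattern [NX3;H0]([#6])([#6])[#6] describes a trivalent nitrogen with no H, bonded to three carbons — a tertiary amine.
The closest candidate here is an N-methylamino group (-NHCH3), but the nitrogen still has one H (H1), not H0. No other fragment satisfies the full query, so there is no match.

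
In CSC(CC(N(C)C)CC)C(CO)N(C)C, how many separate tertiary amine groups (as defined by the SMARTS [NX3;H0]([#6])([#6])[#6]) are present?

2

[NX3;H0]([#6])([#6])[#6] is the SMARTS for a tertiary amine: a trivalent nitrogen with no H, bonded to three carbons.
The molecule carries 2 separate instances of a dimethylamino group (-N(CH3)2) meeting every constraint; each maps to a distinct set of atoms, giving 2 matches.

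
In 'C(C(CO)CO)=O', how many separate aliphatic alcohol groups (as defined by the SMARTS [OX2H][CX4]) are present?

[OX2H][CX4] is the SMARTS for an aliphatic alcohol: a hydroxyl oxygen bound to an sp3 (X4) carbon.
The molecule carries 2 separate instances of a hydroxyl group (-OH) meeting every constraint; each maps to a distinct set of atoms, giving 2 matches.

2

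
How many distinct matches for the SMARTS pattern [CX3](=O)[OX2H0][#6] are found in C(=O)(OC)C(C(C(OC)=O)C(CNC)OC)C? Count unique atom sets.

2

[CX3](=O)[OX2H0][#6] is the SMARTS for an ester: a carbonyl carbon bonded to an oxygen that is itself bonded to carbon (no H on that O).
The molecule carries 2 separate instances of a methyl-ester group (-C(=O)OCH3) meeting every constraint; each maps to a distinct set of atoms, giving 2 matches.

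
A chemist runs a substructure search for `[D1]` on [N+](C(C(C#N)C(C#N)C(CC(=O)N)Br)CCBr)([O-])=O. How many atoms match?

8

The query [D1] means: atom with exactly one heavy-atom neighbour (degree 1).
Check the 19 heavy atoms by environment: 5× C (D2) → no; 5× C (D3) → no; 3× N (D1) → match; 1× N (charge +1, D3) → no; 1× O (charge -1, D1) → match; 2× O (D1) → match; 2× Br (D1) → match.
Summing the matching environments: 3 + 1 + 2 + 2 = 8 matching atoms.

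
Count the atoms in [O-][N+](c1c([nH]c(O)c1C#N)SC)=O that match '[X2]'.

The query [X2] means: any atom with exactly two total connections (bonds + H).
Check the 13 heavy atoms by environment: 1× n (aromatic, X3) → no; 4× c (aromatic, X3) → no; 1× C (X2) → match; 1× N (X1) → no; 1× O (X2) → match; 1× N (charge +1, X3) → no; 1× O (charge -1, X1) → no; 1× O (X1) → no; 1× S (X2) → match; 1× C (X4) → no.
Summing the matching environments: 1 + 1 + 1 = 3 matching atoms.

3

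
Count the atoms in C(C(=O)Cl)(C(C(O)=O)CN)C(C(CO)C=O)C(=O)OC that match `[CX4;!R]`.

The query [CX4;!R] means: aliphatic carbon with four total connections, not in a ring.
Check the 20 heavy atoms by environment: 7× C (X4, acyclic) → match; 3× O (X2, acyclic) → no; 4× C (X3, acyclic) → no; 4× O (X1, acyclic) → no; 1× N (X3, acyclic) → no; 1× Cl (X1, acyclic) → no.
That gives 7 matching atoms.

7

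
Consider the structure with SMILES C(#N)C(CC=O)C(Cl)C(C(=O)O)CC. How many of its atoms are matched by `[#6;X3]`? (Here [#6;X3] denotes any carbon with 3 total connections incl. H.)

The query [#6;X3] means: any carbon (aromatic or not) with three total connections.
Check the 14 heavy atoms by environment: 6× C (X4) → no; 2× C (X3) → match; 2× O (X1) → no; 1× O (X2) → no; 1× Cl (X1) → no; 1× C (X2) → no; 1× N (X1) → no.
That gives 2 matching atoms.

2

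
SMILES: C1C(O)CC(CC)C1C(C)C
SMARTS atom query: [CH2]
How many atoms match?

3

The query [CH2] means: aliphatic carbon with exactly two hydrogens.
Check the 11 heavy atoms by environment: 4× C (H1) → no; 3× C (H2) → match; 3× C (H3) → no; 1× O (H1) → no.
That gives 3 matching atoms.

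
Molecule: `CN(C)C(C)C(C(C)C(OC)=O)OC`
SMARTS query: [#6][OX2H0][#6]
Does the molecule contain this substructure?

Yes

The pattern [#6][OX2H0][#6] describes an aliphatic oxygen bridging two carbons with no H on the oxygen — an ether.
The molecule carries a methoxy ether (-OCH3), whose atoms satisfy every constraint of the query, so the pattern matches.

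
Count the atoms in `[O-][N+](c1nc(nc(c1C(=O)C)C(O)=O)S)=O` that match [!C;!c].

9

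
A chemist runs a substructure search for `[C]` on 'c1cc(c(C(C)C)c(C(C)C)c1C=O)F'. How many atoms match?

7

The query [C] means: uppercase C matches aliphatic (non-aromatic) carbon only.
Check the 15 heavy atoms by environment: 6× c (aromatic) → no; 7× C → match; 1× O → no; 1× F → no.
That gives 7 matching atoms.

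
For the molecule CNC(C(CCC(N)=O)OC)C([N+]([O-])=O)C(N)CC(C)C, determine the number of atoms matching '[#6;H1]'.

5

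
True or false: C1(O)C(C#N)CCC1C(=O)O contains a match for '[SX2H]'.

False

The pattern [SX2H] describes an aliphatic sulfur with two connections, one being H — a thiol.
The closest candidate here is a hydroxyl group (-OH), but it is an -OH, not an -SH. No other fragment satisfies the full query, so there is no match.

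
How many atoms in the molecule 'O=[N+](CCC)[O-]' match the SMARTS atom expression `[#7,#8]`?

3

The query [#7,#8] means: nitrogen or oxygen (comma = OR).
Check the 6 heavy atoms by environment: 3× C → no; 1× N (charge +1) → match; 1× O (charge -1) → match; 1× O → match.
Summing the matching environments: 1 + 1 + 1 = 3 matching atoms.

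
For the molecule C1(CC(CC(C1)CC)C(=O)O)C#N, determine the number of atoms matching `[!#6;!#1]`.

The query [!#6;!#1] means: not carbon and not hydrogen — any heteroatom.
Check the 13 heavy atoms by environment: 10× C → no; 2× O → match; 1× N → match.
Summing the matching environments: 2 + 1 = 3 matching atoms.

3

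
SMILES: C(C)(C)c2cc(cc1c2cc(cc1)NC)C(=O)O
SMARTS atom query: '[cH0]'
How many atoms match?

The query [cH0] means: aromatic carbon with no attached hydrogen (substituted or ring-fusion).
Check the 18 heavy atoms by environment: 5× c (aromatic, H0) → match; 5× c (aromatic, H1) → no; 1× C (H0) → no; 1× O (H0) → no; 1× O (H1) → no; 1× C (H1) → no; 3× C (H3) → no; 1× N (H1) → no.
That gives 5 matching atoms.

5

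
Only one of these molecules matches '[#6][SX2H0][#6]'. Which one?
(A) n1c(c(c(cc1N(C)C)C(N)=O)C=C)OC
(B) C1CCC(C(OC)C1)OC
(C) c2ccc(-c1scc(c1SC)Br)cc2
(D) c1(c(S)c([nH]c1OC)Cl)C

[#6][SX2H0][#6] describes an aliphatic sulfur bridging two carbons with no H on the sulfur (a thioether).
(A) has a methoxy ether (-OCH3) but the bridging atom is O, not S.
(B) has a methoxy ether (-OCH3) but the bridging atom is O, not S.
(C) contains a methylthio ether (-SCH3), which satisfies every atom and bond constraint.
(D) has a thiol (-SH) but the sulfur has H1, not H0 bridging two carbons.
So the answer is (C).

C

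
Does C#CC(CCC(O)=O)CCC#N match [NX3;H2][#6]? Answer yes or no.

The pattern [NX3;H2][#6] describes a trivalent nitrogen with two H attached to carbon — a primary amine.
The closest candidate here is a nitrile (-C#N), but the nitrogen is NX1 (triple-bonded), not NX3 with two H. No other fragment satisfies the full query, so there is no match.

No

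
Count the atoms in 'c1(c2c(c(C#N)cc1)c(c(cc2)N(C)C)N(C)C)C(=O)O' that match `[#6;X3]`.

The query [#6;X3] means: any carbon (aromatic or not) with three total connections.
Check the 21 heavy atoms by environment: 10× c (aromatic, X3) → match; 1× C (X3) → match; 1× O (X1) → no; 1× O (X2) → no; 2× N (X3) → no; 4× C (X4) → no; 1× C (X2) → no; 1× N (X1) → no.
Summing the matching environments: 10 + 1 = 11 matching atoms.

11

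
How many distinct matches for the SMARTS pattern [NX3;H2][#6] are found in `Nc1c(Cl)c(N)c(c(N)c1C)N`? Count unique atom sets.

[NX3;H2][#6] is the SMARTS for a primary amine: a trivalent nitrogen with two H attached to carbon.
The molecule carries 4 separate instances of a primary amino group (-NH2) meeting every constraint; each maps to a distinct set of atoms, giving 4 matches.

4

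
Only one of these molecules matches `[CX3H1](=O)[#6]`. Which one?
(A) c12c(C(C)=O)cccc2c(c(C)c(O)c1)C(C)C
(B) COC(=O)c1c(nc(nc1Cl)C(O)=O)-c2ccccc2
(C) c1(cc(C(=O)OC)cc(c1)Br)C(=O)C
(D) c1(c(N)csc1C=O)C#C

D

[CX3H1](=O)[#6] describes an sp2 carbon with one H, double-bonded to O and single-bonded to carbon (an aldehyde).
(A) has an acetyl/ketone group (-C(=O)CH3) but the carbonyl carbon has H0 (two carbon neighbours), not H1.
(B) has a methyl-ester group (-C(=O)OCH3) but the carbonyl carbon has H0, not H1.
(C) has an acetyl/ketone group (-C(=O)CH3) but the carbonyl carbon has H0 (two carbon neighbours), not H1.
(D) contains an aldehyde (-CHO), which satisfies every atom and bond constraint.
So the answer is (D).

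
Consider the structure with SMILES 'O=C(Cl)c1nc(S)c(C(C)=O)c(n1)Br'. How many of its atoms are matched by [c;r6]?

4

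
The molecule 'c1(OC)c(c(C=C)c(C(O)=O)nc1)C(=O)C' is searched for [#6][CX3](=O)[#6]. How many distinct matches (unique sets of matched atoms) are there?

[#6][CX3](=O)[#6] is the SMARTS for a ketone: a carbonyl carbon (no H) flanked by two carbons.
Exactly one fragment in the molecule meets all constraints, giving 1 match.

1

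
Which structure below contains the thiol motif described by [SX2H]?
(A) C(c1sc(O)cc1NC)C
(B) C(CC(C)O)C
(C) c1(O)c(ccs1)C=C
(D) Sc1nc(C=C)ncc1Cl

D

[SX2H] describes an aliphatic sulfur with two connections, one being H (a thiol).
(A) has a hydroxyl group (-OH) but it is an -OH, not an -SH.
(B) has a hydroxyl group (-OH) but it is an -OH, not an -SH.
(C) has a hydroxyl group (-OH) but it is an -OH, not an -SH.
(D) contains a thiol (-SH), which satisfies every atom and bond constraint.
So the answer is (D).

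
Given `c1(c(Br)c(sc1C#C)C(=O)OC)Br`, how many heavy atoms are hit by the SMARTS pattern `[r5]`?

5

The query [r5] means: r5 matches atoms in a five-membered ring.
Check the 13 heavy atoms by environment: 1× s (aromatic, in 5-ring) → match; 4× c (aromatic, in 5-ring) → match; 2× Br (acyclic) → no; 4× C (acyclic) → no; 2× O (acyclic) → no.
Summing the matching environments: 1 + 4 = 5 matching atoms.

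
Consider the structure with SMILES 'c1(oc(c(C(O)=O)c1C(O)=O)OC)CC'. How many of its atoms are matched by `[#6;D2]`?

The query [#6;D2] means: any carbon bonded to exactly two heavy atoms.
Check the 15 heavy atoms by environment: 1× o (aromatic, D2) → no; 4× c (aromatic, D3) → no; 2× C (D3) → no; 4× O (D1) → no; 1× O (D2) → no; 2× C (D1) → no; 1× C (D2) → match.
That gives 1 matching atom.

1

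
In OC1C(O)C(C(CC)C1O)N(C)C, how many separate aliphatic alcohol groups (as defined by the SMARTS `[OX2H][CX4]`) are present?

3

[OX2H][CX4] is the SMARTS for an aliphatic alcohol: a hydroxyl oxygen bound to an sp3 (X4) carbon.
The molecule carries 3 separate instances of a hydroxyl group (-OH) meeting every constraint; each maps to a distinct set of atoms, giving 3 matches.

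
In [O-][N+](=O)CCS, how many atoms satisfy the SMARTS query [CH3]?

0

The query [CH3] means: aliphatic carbon with exactly three hydrogens.
Check the 6 heavy atoms by environment: 2× C (H2) → no; 1× N (charge +1, H0) → no; 1× O (charge -1, H0) → no; 1× O (H0) → no; 1× S (H1) → no.
No environment satisfies the query, so 0 matching atoms.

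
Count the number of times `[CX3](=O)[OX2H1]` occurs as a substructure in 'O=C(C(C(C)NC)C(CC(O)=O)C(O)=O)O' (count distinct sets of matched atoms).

[CX3](=O)[OX2H1] is the SMARTS for a carboxylic acid: an sp2 carbon double-bonded to O and single-bonded to an -OH oxygen.
The molecule carries 3 separate instances of a carboxylic acid group (-C(=O)OH) meeting every constraint; each maps to a distinct set of atoms, giving 3 matches.

3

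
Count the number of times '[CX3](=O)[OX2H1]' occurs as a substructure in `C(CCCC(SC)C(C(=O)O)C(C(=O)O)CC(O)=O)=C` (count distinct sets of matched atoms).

3

[CX3](=O)[OX2H1] is the SMARTS for a carboxylic acid: an sp2 carbon double-bonded to O and single-bonded to an -OH oxygen.
The molecule carries 3 separate instances of a carboxylic acid group (-C(=O)OH) meeting every constraint; each maps to a distinct set of atoms, giving 3 matches.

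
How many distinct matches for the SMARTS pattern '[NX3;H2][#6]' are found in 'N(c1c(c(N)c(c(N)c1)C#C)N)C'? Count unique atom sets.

[NX3;H2][#6] is the SMARTS for a primary amine: a trivalent nitrogen with two H attached to carbon.
The molecule carries 3 separate instances of a primary amino group (-NH2) meeting every constraint; each maps to a distinct set of atoms, giving 3 matches.

3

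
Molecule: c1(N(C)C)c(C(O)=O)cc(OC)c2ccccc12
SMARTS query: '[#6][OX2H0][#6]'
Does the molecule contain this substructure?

Yes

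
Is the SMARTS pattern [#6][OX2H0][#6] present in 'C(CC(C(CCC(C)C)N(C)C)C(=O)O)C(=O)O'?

No

The pattern [#6][OX2H0][#6] describes an aliphatic oxygen bridging two carbons with no H on the oxygen — an ether.
The closest candidate here is a carboxylic acid group (-C(=O)OH), but the -OH oxygen has H1; the =O is OX1, not OX2. No other fragment satisfies the full query, so there is no match.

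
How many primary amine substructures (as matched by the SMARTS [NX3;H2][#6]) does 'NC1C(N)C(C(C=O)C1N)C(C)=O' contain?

3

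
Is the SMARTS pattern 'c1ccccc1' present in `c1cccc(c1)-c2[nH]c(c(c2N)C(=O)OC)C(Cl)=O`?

Yes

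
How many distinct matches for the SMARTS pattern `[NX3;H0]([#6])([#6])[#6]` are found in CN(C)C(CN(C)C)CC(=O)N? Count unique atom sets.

[NX3;H0]([#6])([#6])[#6] is the SMARTS for a tertiary amine: a trivalent nitrogen with no H, bonded to three carbons.
The molecule carries 2 separate instances of a dimethylamino group (-N(CH3)2) meeting every constraint; each maps to a distinct set of atoms, giving 2 matches.

2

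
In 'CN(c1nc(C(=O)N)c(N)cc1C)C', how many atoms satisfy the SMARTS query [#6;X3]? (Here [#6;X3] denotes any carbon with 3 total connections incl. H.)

6

The query [#6;X3] means: any carbon (aromatic or not) with three total connections.
Check the 14 heavy atoms by environment: 1× n (aromatic, X2) → no; 5× c (aromatic, X3) → match; 3× N (X3) → no; 3× C (X4) → no; 1× C (X3) → match; 1× O (X1) → no.
Summing the matching environments: 5 + 1 = 6 matching atoms.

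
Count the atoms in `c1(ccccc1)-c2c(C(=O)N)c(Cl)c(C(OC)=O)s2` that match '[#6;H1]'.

5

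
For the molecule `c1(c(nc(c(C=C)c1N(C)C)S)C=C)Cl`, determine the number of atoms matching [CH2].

2

The query [CH2] means: aliphatic carbon with exactly two hydrogens.
Check the 15 heavy atoms by environment: 1× n (aromatic, H0) → no; 5× c (aromatic, H0) → no; 2× C (H1) → no; 2× C (H2) → match; 1× Cl (H0) → no; 1× N (H0) → no; 2× C (H3) → no; 1× S (H1) → no.
That gives 2 matching atoms.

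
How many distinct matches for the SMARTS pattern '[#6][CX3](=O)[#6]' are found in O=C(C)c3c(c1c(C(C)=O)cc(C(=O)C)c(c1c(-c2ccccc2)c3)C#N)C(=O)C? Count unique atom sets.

4

[#6][CX3](=O)[#6] is the SMARTS for a ketone: a carbonyl carbon (no H) flanked by two carbons.
The molecule carries 4 separate instances of an acetyl/ketone group (-C(=O)CH3) meeting every constraint; each maps to a distinct set of atoms, giving 4 matches.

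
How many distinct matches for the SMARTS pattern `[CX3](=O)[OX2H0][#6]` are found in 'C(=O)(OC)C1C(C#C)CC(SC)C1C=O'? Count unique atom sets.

1

[CX3](=O)[OX2H0][#6] is the SMARTS for an ester: a carbonyl carbon bonded to an oxygen that is itself bonded to carbon (no H on that O).
Exactly one fragment in the molecule meets all constraints, giving 1 match.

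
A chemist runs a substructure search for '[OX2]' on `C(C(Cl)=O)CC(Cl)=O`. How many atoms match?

0

The query [OX2] means: aliphatic oxygen with two total connections — ether, hydroxyl, or ester single-bond O.
Check the 8 heavy atoms by environment: 2× C (X4) → no; 2× C (X3) → no; 2× O (X1) → no; 2× Cl (X1) → no.
No environment satisfies the query, so 0 matching atoms.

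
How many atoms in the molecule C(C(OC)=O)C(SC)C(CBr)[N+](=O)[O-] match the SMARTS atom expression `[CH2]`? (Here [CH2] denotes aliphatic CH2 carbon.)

2

The query [CH2] means: aliphatic carbon with exactly two hydrogens.
Check the 14 heavy atoms by environment: 2× C (H2) → match; 2× C (H1) → no; 1× C (H0) → no; 3× O (H0) → no; 2× C (H3) → no; 1× N (charge +1, H0) → no; 1× O (charge -1, H0) → no; 1× Br (H0) → no; 1× S (H0) → no.
That gives 2 matching atoms.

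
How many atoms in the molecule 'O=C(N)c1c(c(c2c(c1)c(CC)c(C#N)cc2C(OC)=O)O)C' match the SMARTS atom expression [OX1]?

2

The query [OX1] means: aliphatic oxygen with one total connection — typically a carbonyl =O or an oxide.
Check the 23 heavy atoms by environment: 10× c (aromatic, X3) → no; 2× O (X2) → no; 4× C (X4) → no; 2× C (X3) → no; 2× O (X1) → match; 1× C (X2) → no; 1× N (X1) → no; 1× N (X3) → no.
That gives 2 matching atoms.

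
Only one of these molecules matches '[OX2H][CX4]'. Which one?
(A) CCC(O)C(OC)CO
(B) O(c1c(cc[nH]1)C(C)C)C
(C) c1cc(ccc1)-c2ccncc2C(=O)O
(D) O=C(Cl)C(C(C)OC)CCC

A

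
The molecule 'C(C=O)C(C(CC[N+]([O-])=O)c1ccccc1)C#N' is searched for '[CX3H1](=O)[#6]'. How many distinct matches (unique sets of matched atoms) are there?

[CX3H1](=O)[#6] is the SMARTS for an aldehyde: an sp2 carbon with one H, double-bonded to O and single-bonded to carbon.
Exactly one fragment in the molecule meets all constraints, giving 1 match.

1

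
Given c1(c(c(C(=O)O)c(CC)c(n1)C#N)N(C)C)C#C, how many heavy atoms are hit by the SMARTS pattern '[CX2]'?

Check the 18 heavy atoms by environment: 1× n (aromatic, X2) → no; 5× c (aromatic, X3) → no; 4× C (X4) → no; 3× C (X2) → match; 1× N (X1) → no; 1× C (X3) → no; 1× O (X1) → no; 1× O (X2) → no; 1× N (X3) → no.
That gives 3 matching atoms.

3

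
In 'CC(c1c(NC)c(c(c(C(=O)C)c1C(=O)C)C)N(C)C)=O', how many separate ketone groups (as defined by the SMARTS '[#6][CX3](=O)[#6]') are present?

3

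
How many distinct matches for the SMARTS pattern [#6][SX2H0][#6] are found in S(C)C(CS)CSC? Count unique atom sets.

2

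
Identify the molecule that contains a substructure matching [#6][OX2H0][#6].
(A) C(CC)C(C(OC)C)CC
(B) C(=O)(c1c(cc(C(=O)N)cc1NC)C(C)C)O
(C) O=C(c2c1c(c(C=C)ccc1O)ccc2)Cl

[#6][OX2H0][#6] describes an aliphatic oxygen bridging two carbons with no H on the oxygen (an ether).
(A) contains a methoxy ether (-OCH3), which satisfies every atom and bond constraint.
(B) has a carboxylic acid group (-C(=O)OH) but the -OH oxygen has H1; the =O is OX1, not OX2.
(C) has a hydroxyl group (-OH) but the oxygen has H1, not H0 bridging two carbons.
So the answer is (A).

A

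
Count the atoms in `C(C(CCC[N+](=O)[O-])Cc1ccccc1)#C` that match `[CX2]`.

2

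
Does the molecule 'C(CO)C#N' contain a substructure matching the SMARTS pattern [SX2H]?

The pattern [SX2H] describes an aliphatic sulfur with two connections, one being H — a thiol.
The closest candidate here is a hydroxyl group (-OH), but it is an -OH, not an -SH. No other fragment satisfies the full query, so there is no match.

No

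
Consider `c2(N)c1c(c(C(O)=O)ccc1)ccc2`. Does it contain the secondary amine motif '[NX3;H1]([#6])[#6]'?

No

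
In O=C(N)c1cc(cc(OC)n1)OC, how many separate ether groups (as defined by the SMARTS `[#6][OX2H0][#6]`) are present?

[#6][OX2H0][#6] is the SMARTS for an ether: an aliphatic oxygen bridging two carbons with no H on the oxygen.
The molecule carries 2 separate instances of a methoxy ether (-OCH3) meeting every constraint; each maps to a distinct set of atoms, giving 2 matches.

2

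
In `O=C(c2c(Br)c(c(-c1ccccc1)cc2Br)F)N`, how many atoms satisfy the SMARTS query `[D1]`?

The query [D1] means: atom with exactly one heavy-atom neighbour (degree 1).
Check the 18 heavy atoms by environment: 6× c (aromatic, D3) → no; 6× c (aromatic, D2) → no; 1× C (D3) → no; 1× O (D1) → match; 1× N (D1) → match; 2× Br (D1) → match; 1× F (D1) → match.
Summing the matching environments: 1 + 1 + 2 + 1 = 5 matching atoms.

5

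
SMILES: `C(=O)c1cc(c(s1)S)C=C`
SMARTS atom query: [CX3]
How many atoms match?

The query [CX3] means: C with X3: aliphatic carbon with exactly 3 total connections.
Check the 10 heavy atoms by environment: 1× s (aromatic, X2) → no; 4× c (aromatic, X3) → no; 3× C (X3) → match; 1× O (X1) → no; 1× S (X2) → no.
That gives 3 matching atoms.

3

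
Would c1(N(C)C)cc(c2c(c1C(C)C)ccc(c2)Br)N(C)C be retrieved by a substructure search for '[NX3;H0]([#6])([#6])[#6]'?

Yes

The pattern [NX3;H0]([#6])([#6])[#6] describes a trivalent nitrogen with no H, bonded to three carbons — a tertiary amine.
The molecule carries a dimethylamino group (-N(CH3)2), whose atoms satisfy every constraint of the query, so the pattern matches.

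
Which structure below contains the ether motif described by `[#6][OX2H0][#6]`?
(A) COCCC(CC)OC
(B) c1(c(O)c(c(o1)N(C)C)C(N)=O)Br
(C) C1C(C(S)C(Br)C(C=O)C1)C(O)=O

A

[#6][OX2H0][#6] describes an aliphatic oxygen bridging two carbons with no H on the oxygen (an ether).
(A) contains a methoxy ether (-OCH3), which satisfies every atom and bond constraint.
(B) has a hydroxyl group (-OH) but the oxygen has H1, not H0 bridging two carbons.
(C) has a carboxylic acid group (-C(=O)OH) but the -OH oxygen has H1; the =O is OX1, not OX2.
So the answer is (A).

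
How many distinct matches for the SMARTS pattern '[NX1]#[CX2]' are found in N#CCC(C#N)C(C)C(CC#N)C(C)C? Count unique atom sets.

3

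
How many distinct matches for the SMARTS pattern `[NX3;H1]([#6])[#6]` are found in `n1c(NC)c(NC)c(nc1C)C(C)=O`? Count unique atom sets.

2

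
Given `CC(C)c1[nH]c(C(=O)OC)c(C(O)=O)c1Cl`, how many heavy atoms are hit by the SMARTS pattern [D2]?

2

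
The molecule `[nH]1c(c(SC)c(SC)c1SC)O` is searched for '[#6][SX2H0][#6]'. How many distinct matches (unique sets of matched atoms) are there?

3

[#6][SX2H0][#6] is the SMARTS for a thioether: an aliphatic sulfur bridging two carbons with no H on the sulfur.
The molecule carries 3 separate instances of a methylthio ether (-SCH3) meeting every constraint; each maps to a distinct set of atoms, giving 3 matches.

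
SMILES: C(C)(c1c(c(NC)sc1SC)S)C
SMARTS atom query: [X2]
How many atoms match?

The query [X2] means: any atom with exactly two total connections (bonds + H).
Check the 13 heavy atoms by environment: 1× s (aromatic, X2) → match; 4× c (aromatic, X3) → no; 5× C (X4) → no; 1× N (X3) → no; 2× S (X2) → match.
Summing the matching environments: 1 + 2 = 3 matching atoms.

3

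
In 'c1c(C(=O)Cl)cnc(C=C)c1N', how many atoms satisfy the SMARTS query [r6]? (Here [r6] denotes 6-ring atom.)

6

The query [r6] means: r6 matches atoms in a six-membered ring.
Check the 12 heavy atoms by environment: 1× n (aromatic, in 6-ring) → match; 5× c (aromatic, in 6-ring) → match; 3× C (acyclic) → no; 1× O (acyclic) → no; 1× Cl (acyclic) → no; 1× N (acyclic) → no.
Summing the matching environments: 1 + 5 = 6 matching atoms.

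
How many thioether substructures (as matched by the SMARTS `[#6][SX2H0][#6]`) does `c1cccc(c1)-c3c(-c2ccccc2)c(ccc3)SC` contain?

1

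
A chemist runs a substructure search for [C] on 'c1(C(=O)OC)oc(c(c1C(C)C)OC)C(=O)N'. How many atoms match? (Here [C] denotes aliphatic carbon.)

The query [C] means: uppercase C matches aliphatic (non-aromatic) carbon only.
Check the 17 heavy atoms by environment: 1× o (aromatic) → no; 4× c (aromatic) → no; 7× C → match; 4× O → no; 1× N → no.
That gives 7 matching atoms.

7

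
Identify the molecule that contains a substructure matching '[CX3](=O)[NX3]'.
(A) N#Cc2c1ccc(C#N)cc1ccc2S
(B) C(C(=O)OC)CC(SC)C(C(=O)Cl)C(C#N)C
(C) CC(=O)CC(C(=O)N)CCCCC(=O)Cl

[CX3](=O)[NX3] describes a carbonyl carbon bonded to a trivalent nitrogen (an amide).
(A) has a nitrile (-C#N) but the nitrile N is NX1 (triple-bonded), not NX3.
(B) has a methyl-ester group (-C(=O)OCH3) but the carbonyl is bonded to O, not to an NX3 nitrogen.
(C) contains a primary amide (-C(=O)NH2), which satisfies every atom and bond constraint.
So the answer is (C).

C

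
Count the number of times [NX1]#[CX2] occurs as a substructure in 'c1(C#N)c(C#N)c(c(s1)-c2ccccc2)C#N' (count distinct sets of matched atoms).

3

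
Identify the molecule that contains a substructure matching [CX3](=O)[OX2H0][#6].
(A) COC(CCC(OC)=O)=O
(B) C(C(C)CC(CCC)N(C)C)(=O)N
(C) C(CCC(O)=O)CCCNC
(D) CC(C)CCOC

A

[CX3](=O)[OX2H0][#6] describes a carbonyl carbon bonded to an oxygen that is itself bonded to carbon (no H on that O) (an ester).
(A) contains a methyl-ester group (-C(=O)OCH3), which satisfies every atom and bond constraint.
(B) has a primary amide (-C(=O)NH2) but the carbonyl is bonded to N, not to an O-C linkage.
(C) has a carboxylic acid group (-C(=O)OH) but the singly-bonded O carries H (OX2H1, not H0).
(D) has a methoxy ether (-OCH3) but the ether oxygen is not adjacent to a C=O carbon.
So the answer is (A).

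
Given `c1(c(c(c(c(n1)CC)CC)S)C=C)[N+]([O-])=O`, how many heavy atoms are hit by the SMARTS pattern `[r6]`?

The query [r6] means: r6 matches atoms in a six-membered ring.
Check the 16 heavy atoms by environment: 1× n (aromatic, in 6-ring) → match; 5× c (aromatic, in 6-ring) → match; 6× C (acyclic) → no; 1× N (charge +1, acyclic) → no; 1× O (charge -1, acyclic) → no; 1× O (acyclic) → no; 1× S (acyclic) → no.
Summing the matching environments: 1 + 5 = 6 matching atoms.

6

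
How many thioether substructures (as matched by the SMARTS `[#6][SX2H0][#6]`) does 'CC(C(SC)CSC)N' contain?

2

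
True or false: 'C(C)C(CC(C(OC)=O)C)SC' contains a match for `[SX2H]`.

The pattern [SX2H] describes an aliphatic sulfur with two connections, one being H — a thiol.
The closest candidate here is a methylthio ether (-SCH3), but the sulfur has H0 (bonded to two carbons), not H1. No other fragment satisfies the full query, so there is no match.

False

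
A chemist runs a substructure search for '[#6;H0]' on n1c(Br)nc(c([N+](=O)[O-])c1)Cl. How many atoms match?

The query [#6;H0] means: any carbon with no attached hydrogen.
Check the 11 heavy atoms by environment: 2× n (aromatic, H0) → no; 3× c (aromatic, H0) → match; 1× c (aromatic, H1) → no; 1× N (charge +1, H0) → no; 1× O (charge -1, H0) → no; 1× O (H0) → no; 1× Cl (H0) → no; 1× Br (H0) → no.
That gives 3 matching atoms.

3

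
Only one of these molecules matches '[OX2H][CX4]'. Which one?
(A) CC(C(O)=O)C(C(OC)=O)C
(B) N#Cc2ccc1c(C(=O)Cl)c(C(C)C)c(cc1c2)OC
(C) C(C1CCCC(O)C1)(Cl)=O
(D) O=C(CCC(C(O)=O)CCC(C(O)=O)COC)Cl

[OX2H][CX4] describes a hydroxyl oxygen bound to an sp3 (X4) carbon (an aliphatic alcohol).
(A) has a carboxylic acid group (-C(=O)OH) but the -OH is on a CX3 carbonyl carbon, not a CX4 carbon.
(B) has a methoxy ether (-OCH3) but the oxygen has H0 (ether), not H1.
(C) contains a hydroxyl group (-OH), which satisfies every atom and bond constraint.
(D) has a carboxylic acid group (-C(=O)OH) but the -OH is on a CX3 carbonyl carbon, not a CX4 carbon.
So the answer is (C).

C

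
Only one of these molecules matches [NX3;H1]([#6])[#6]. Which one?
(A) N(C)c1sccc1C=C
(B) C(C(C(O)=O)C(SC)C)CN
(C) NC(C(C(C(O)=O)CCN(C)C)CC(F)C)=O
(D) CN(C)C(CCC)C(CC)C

A

[NX3;H1]([#6])[#6] describes a trivalent nitrogen with one H, bonded to two carbons (a secondary amine).
(A) contains an N-methylamino group (-NHCH3), which satisfies every atom and bond constraint.
(B) has a primary amino group (-NH2) but the nitrogen has H2 and only one carbon neighbour.
(C) has a primary amide (-C(=O)NH2) but the -C(=O)NH2 nitrogen has H2, not H1.
(D) has a dimethylamino group (-N(CH3)2) but the nitrogen has H0, not H1.
So the answer is (A).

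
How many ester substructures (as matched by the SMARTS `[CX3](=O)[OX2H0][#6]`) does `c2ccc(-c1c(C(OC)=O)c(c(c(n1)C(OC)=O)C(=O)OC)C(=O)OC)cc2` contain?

4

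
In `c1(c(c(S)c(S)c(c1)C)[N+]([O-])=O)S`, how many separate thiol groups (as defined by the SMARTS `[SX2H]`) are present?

[SX2H] is the SMARTS for a thiol: an aliphatic sulfur with two connections, one being H.
The molecule carries 3 separate instances of a thiol (-SH) meeting every constraint; each maps to a distinct set of atoms, giving 3 matches.

3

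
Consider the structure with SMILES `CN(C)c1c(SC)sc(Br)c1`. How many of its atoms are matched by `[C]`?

3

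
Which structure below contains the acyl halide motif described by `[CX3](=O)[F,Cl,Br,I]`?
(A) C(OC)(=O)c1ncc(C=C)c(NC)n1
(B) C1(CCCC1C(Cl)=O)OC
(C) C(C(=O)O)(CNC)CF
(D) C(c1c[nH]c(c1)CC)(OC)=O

[CX3](=O)[F,Cl,Br,I] describes a carbonyl carbon bonded to a halogen (an acyl halide).
(A) has a methyl-ester group (-C(=O)OCH3) but the carbonyl is bonded to -O-C, not to a halogen.
(B) contains an acyl chloride (-C(=O)Cl), which satisfies every atom and bond constraint.
(C) has a carboxylic acid group (-C(=O)OH) but the carbonyl is bonded to -OH, not to a halogen.
(D) has a methyl-ester group (-C(=O)OCH3) but the carbonyl is bonded to -O-C, not to a halogen.
So the answer is (B).

B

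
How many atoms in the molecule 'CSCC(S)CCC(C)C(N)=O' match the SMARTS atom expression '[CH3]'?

The query [CH3] means: aliphatic carbon with exactly three hydrogens.
Check the 12 heavy atoms by environment: 3× C (H2) → no; 2× C (H1) → no; 2× C (H3) → match; 1× S (H1) → no; 1× C (H0) → no; 1× O (H0) → no; 1× N (H2) → no; 1× S (H0) → no.
That gives 2 matching atoms.

2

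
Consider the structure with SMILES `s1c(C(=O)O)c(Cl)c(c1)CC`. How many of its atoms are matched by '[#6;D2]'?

2

The query [#6;D2] means: any carbon bonded to exactly two heavy atoms.
Check the 11 heavy atoms by environment: 1× s (aromatic, D2) → no; 3× c (aromatic, D3) → no; 1× c (aromatic, D2) → match; 1× C (D2) → match; 1× C (D1) → no; 1× Cl (D1) → no; 1× C (D3) → no; 2× O (D1) → no.
Summing the matching environments: 1 + 1 = 2 matching atoms.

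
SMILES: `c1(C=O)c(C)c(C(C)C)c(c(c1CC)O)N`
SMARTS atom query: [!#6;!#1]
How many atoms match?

The query [!#6;!#1] means: not carbon and not hydrogen — any heteroatom.
Check the 16 heavy atoms by environment: 6× c (aromatic) → no; 7× C → no; 2× O → match; 1× N → match.
Summing the matching environments: 2 + 1 = 3 matching atoms.

3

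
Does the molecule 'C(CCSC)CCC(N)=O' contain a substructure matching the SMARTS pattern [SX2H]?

No

The pattern [SX2H] describes an aliphatic sulfur with two connections, one being H — a thiol.
The closest candidate here is a methylthio ether (-SCH3), but the sulfur has H0 (bonded to two carbons), not H1. No other fragment satisfies the full query, so there is no match.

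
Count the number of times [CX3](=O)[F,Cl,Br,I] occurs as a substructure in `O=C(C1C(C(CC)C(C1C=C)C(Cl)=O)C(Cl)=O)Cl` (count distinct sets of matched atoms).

[CX3](=O)[F,Cl,Br,I] is the SMARTS for an acyl halide: a carbonyl carbon bonded to a halogen.
The molecule carries 3 separate instances of an acyl chloride (-C(=O)Cl) meeting every constraint; each maps to a distinct set of atoms, giving 3 matches.

3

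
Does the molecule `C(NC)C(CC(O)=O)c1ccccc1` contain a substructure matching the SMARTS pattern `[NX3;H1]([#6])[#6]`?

Yes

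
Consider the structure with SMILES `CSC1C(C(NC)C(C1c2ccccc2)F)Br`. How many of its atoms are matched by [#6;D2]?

5

The query [#6;D2] means: any carbon bonded to exactly two heavy atoms.
Check the 17 heavy atoms by environment: 5× C (D3) → no; 1× N (D2) → no; 2× C (D1) → no; 1× c (aromatic, D3) → no; 5× c (aromatic, D2) → match; 1× F (D1) → no; 1× Br (D1) → no; 1× S (D2) → no.
That gives 5 matching atoms.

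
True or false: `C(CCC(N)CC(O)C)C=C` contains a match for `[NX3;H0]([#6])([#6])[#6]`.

False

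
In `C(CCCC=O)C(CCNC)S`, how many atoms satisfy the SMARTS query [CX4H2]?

The query [CX4H2] means: sp3 carbon (X4) with exactly two hydrogens.
Check the 12 heavy atoms by environment: 6× C (H2, X4) → match; 1× C (H1, X4) → no; 1× N (H1, X3) → no; 1× C (H3, X4) → no; 1× S (H1, X2) → no; 1× C (H1, X3) → no; 1× O (H0, X1) → no.
That gives 6 matching atoms.

6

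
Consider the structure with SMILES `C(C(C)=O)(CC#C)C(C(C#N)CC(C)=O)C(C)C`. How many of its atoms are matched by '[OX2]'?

0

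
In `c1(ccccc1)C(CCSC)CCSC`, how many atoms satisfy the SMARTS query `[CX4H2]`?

4

The query [CX4H2] means: sp3 carbon (X4) with exactly two hydrogens.
Check the 15 heavy atoms by environment: 4× C (H2, X4) → match; 1× C (H1, X4) → no; 2× S (H0, X2) → no; 2× C (H3, X4) → no; 1× c (aromatic, H0, X3) → no; 5× c (aromatic, H1, X3) → no.
That gives 4 matching atoms.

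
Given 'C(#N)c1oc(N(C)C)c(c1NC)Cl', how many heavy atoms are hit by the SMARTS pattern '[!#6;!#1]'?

The query [!#6;!#1] means: not carbon and not hydrogen — any heteroatom.
Check the 13 heavy atoms by environment: 1× o (aromatic) → match; 4× c (aromatic) → no; 3× N → match; 4× C → no; 1× Cl → match.
Summing the matching environments: 1 + 3 + 1 = 5 matching atoms.

5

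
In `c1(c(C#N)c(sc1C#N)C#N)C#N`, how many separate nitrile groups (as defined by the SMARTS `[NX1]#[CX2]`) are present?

4

[NX1]#[CX2] is the SMARTS for a nitrile: a nitrogen triple-bonded to a two-connected carbon.
The molecule carries 4 separate instances of a nitrile (-C#N) meeting every constraint; each maps to a distinct set of atoms, giving 4 matches.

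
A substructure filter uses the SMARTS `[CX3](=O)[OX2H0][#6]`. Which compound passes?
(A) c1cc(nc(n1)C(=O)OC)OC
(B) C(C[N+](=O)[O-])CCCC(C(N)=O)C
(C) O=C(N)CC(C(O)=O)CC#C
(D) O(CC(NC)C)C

[CX3](=O)[OX2H0][#6] describes a carbonyl carbon bonded to an oxygen that is itself bonded to carbon (no H on that O) (an ester).
(A) contains a methyl-ester group (-C(=O)OCH3), which satisfies every atom and bond constraint.
(B) has a primary amide (-C(=O)NH2) but the carbonyl is bonded to N, not to an O-C linkage.
(C) has a primary amide (-C(=O)NH2) but the carbonyl is bonded to N, not to an O-C linkage.
(D) has a methoxy ether (-OCH3) but the ether oxygen is not adjacent to a C=O carbon.
So the answer is (A).

A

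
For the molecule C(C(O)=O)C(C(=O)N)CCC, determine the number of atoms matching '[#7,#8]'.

4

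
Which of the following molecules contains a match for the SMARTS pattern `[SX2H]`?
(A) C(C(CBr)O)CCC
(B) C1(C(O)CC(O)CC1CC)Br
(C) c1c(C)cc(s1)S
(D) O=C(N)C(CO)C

[SX2H] describes an aliphatic sulfur with two connections, one being H (a thiol).
(A) has a hydroxyl group (-OH) but it is an -OH, not an -SH.
(B) has a hydroxyl group (-OH) but it is an -OH, not an -SH.
(C) contains a thiol (-SH), which satisfies every atom and bond constraint.
(D) has a hydroxyl group (-OH) but it is an -OH, not an -SH.
So the answer is (C).

C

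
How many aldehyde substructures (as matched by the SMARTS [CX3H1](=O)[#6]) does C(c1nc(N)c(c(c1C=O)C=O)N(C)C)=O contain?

3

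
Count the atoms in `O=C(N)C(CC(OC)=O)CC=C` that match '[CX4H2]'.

2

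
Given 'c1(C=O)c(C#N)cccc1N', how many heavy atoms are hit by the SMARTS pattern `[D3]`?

3

The query [D3] means: atom with exactly three heavy-atom neighbours.
Check the 11 heavy atoms by environment: 3× c (aromatic, D2) → no; 3× c (aromatic, D3) → match; 2× C (D2) → no; 1× O (D1) → no; 2× N (D1) → no.
That gives 3 matching atoms.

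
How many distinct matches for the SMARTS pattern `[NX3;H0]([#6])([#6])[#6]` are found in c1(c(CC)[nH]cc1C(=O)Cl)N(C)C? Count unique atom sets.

1

[NX3;H0]([#6])([#6])[#6] is the SMARTS for a tertiary amine: a trivalent nitrogen with no H, bonded to three carbons.
Exactly one fragment in the molecule meets all constraints, giving 1 match.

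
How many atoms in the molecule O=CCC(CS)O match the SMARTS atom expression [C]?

4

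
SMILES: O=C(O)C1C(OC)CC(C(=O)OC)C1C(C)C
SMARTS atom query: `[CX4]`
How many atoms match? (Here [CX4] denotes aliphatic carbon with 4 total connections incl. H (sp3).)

Check the 17 heavy atoms by environment: 10× C (X4) → match; 3× O (X2) → no; 2× C (X3) → no; 2× O (X1) → no.
That gives 10 matching atoms.

10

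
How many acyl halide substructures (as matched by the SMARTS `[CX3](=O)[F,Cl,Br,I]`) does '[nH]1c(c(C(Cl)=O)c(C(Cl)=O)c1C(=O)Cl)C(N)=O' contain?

3

[CX3](=O)[F,Cl,Br,I] is the SMARTS for an acyl halide: a carbonyl carbon bonded to a halogen.
The molecule carries 3 separate instances of an acyl chloride (-C(=O)Cl) meeting every constraint; each maps to a distinct set of atoms, giving 3 matches.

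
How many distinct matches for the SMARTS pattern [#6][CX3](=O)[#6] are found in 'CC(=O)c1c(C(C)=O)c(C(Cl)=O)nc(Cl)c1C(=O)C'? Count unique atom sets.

3

[#6][CX3](=O)[#6] is the SMARTS for a ketone: a carbonyl carbon (no H) flanked by two carbons.
The molecule carries 3 separate instances of an acetyl/ketone group (-C(=O)CH3) meeting every constraint; each maps to a distinct set of atoms, giving 3 matches.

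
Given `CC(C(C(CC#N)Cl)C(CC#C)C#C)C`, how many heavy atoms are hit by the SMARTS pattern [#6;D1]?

4

Check the 15 heavy atoms by environment: 5× C (D2) → no; 4× C (D3) → no; 4× C (D1) → match; 1× Cl (D1) → no; 1× N (D1) → no.
That gives 4 matching atoms.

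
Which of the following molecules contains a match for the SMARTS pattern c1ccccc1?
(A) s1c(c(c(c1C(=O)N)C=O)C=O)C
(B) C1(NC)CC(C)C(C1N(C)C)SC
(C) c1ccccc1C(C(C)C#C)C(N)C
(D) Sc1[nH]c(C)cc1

c1ccccc1 describes six aromatic carbons in a ring (a benzene ring).
(A) has a methyl group (-CH3) but no six-membered all-carbon aromatic ring is present.
(B) has a methyl group (-CH3) but no six-membered all-carbon aromatic ring is present.
(C) contains a phenyl ring, which satisfies every atom and bond constraint.
(D) has a methyl group (-CH3) but no six-membered all-carbon aromatic ring is present.
So the answer is (C).

C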